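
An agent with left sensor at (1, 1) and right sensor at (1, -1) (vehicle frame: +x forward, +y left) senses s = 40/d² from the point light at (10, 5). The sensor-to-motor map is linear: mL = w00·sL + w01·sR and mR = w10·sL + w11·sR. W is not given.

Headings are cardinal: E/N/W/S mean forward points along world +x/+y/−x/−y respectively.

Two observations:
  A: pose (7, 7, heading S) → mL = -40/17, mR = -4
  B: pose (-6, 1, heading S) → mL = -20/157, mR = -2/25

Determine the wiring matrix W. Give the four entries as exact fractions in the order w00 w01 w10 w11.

obs A: pose=(7,7,S) → sL=8, sR=40/17, mL=-40/17, mR=-4
obs B: pose=(-6,1,S) → sL=4/25, sR=20/157, mL=-20/157, mR=-2/25
sensor matrix S = [[8, 40/17], [4/25, 20/157]]; det S = 8576/13345
solve [mL_A; mL_B] = S·[w00; w01] and [mR_A; mR_B] = S·[w10; w11]:
  w00 = 0, w01 = -1, w10 = -1/2, w11 = 0

0 -1 -1/2 0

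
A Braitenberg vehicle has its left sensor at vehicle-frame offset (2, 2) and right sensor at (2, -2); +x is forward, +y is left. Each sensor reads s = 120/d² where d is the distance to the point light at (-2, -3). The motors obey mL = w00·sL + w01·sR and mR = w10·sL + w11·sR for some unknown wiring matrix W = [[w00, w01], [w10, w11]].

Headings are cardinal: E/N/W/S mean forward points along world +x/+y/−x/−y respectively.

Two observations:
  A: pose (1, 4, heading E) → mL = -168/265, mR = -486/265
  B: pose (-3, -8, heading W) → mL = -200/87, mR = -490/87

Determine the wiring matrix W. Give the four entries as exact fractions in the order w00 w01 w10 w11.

1/2 -1/2 1/2 -1

obs A: pose=(1,4,E) → sL=60/53, sR=12/5, mL=-168/265, mR=-486/265
obs B: pose=(-3,-8,W) → sL=60/29, sR=20/3, mL=-200/87, mR=-490/87
sensor matrix S = [[60/53, 12/5], [60/29, 20/3]]; det S = 3968/1537
solve [mL_A; mL_B] = S·[w00; w01] and [mR_A; mR_B] = S·[w10; w11]:
  w00 = 1/2, w01 = -1/2, w10 = 1/2, w11 = -1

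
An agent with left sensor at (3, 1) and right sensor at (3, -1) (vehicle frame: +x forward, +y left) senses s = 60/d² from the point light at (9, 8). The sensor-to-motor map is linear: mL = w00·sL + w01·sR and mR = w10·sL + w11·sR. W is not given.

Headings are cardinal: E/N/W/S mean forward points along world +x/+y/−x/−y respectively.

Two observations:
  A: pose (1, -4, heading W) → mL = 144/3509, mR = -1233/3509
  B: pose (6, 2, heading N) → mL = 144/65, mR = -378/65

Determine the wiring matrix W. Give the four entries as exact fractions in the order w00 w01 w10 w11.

-1 1 -1/2 -1

obs A: pose=(1,-4,W) → sL=6/29, sR=30/121, mL=144/3509, mR=-1233/3509
obs B: pose=(6,2,N) → sL=12/5, sR=60/13, mL=144/65, mR=-378/65
sensor matrix S = [[6/29, 30/121], [12/5, 60/13]]; det S = 16416/45617
solve [mL_A; mL_B] = S·[w00; w01] and [mR_A; mR_B] = S·[w10; w11]:
  w00 = -1, w01 = 1, w10 = -1/2, w11 = -1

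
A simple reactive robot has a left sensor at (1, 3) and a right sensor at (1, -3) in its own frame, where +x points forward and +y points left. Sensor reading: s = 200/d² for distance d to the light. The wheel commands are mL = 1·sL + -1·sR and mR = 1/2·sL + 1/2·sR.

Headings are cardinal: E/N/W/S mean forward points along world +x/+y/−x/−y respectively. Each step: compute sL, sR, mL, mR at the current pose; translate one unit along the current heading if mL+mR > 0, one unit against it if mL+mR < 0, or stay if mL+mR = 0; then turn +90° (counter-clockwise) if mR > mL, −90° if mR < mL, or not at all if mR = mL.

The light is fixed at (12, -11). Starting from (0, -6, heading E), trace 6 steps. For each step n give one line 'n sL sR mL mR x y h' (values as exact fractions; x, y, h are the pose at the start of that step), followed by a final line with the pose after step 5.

n=0: pose=(0,-6,E); sL=40/37, sR=8/5; mL=-96/185, mR=248/185; mL+mR=152/185 → advance +1; mR−mL=344/185 → turn +1·90°
n=1: pose=(1,-6,N); sL=25/29, sR=2; mL=-33/29, mR=83/58; mL+mR=17/58 → advance +1; mR−mL=149/58 → turn +1·90°
n=2: pose=(1,-5,W); sL=200/153, sR=8/9; mL=64/153, mR=56/51; mL+mR=232/153 → advance +1; mR−mL=104/153 → turn +1·90°
n=3: pose=(0,-5,S); sL=100/53, sR=4/5; mL=288/265, mR=356/265; mL+mR=644/265 → advance +1; mR−mL=68/265 → turn +1·90°
n=4: pose=(0,-6,E); sL=40/37, sR=8/5; mL=-96/185, mR=248/185; mL+mR=152/185 → advance +1; mR−mL=344/185 → turn +1·90°
n=5: pose=(1,-6,N); sL=25/29, sR=2; mL=-33/29, mR=83/58; mL+mR=17/58 → advance +1; mR−mL=149/58 → turn +1·90°

0 40/37 8/5 -96/185 248/185 0 -6 E
1 25/29 2 -33/29 83/58 1 -6 N
2 200/153 8/9 64/153 56/51 1 -5 W
3 100/53 4/5 288/265 356/265 0 -5 S
4 40/37 8/5 -96/185 248/185 0 -6 E
5 25/29 2 -33/29 83/58 1 -6 N
final 1 -5 W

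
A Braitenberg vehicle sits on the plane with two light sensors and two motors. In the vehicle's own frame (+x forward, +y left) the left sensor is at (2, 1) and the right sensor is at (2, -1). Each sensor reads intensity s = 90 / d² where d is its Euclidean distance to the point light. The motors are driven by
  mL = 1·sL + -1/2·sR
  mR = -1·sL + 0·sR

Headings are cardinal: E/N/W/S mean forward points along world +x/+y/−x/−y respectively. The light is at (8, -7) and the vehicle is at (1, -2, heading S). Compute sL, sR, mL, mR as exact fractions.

left sensor world pos  = (2, -4); dL² = 45
right sensor world pos = (0, -4); dR² = 73
sL = 90/45 = 2
sR = 90/73 = 90/73
mL = 1·sL + -1/2·sR = 101/73
mR = -1·sL + 0·sR = -2

2 90/73 101/73 -2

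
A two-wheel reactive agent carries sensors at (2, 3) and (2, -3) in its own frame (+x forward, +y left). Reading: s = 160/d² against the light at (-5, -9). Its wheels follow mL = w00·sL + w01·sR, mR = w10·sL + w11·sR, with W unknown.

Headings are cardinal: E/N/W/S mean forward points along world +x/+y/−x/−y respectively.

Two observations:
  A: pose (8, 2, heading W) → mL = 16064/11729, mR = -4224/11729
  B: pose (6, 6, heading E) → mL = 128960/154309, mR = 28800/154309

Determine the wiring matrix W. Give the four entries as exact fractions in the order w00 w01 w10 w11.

obs A: pose=(8,2,W) → sL=32/37, sR=160/317, mL=16064/11729, mR=-4224/11729
obs B: pose=(6,6,E) → sL=160/493, sR=160/313, mL=128960/154309, mR=28800/154309
sensor matrix S = [[32/37, 160/317], [160/493, 160/313]]; det S = 503685120/1809890261
solve [mL_A; mL_B] = S·[w00; w01] and [mR_A; mR_B] = S·[w10; w11]:
  w00 = 1, w01 = 1, w10 = -1, w11 = 1

1 1 -1 1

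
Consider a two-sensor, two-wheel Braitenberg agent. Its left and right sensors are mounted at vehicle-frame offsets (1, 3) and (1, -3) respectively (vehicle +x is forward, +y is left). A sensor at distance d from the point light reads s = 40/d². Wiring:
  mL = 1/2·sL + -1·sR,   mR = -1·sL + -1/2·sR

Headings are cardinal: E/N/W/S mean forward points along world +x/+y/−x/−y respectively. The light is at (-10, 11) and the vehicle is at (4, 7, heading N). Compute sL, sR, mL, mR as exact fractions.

4/13 20/149 38/1937 -726/1937

left sensor world pos  = (1, 8); dL² = 130
right sensor world pos = (7, 8); dR² = 298
sL = 40/130 = 4/13
sR = 40/298 = 20/149
mL = 1/2·sL + -1·sR = 38/1937
mR = -1·sL + -1/2·sR = -726/1937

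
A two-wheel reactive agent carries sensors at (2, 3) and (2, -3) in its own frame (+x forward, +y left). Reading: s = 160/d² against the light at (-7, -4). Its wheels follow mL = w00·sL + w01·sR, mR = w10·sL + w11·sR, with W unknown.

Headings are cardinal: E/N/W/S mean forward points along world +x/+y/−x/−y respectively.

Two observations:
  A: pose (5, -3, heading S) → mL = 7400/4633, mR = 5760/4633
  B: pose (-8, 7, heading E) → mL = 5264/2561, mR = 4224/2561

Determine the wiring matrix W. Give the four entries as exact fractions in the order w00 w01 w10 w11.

-1/2 1 -1 1

obs A: pose=(5,-3,S) → sL=80/113, sR=80/41, mL=7400/4633, mR=5760/4633
obs B: pose=(-8,7,E) → sL=160/197, sR=32/13, mL=5264/2561, mR=4224/2561
sensor matrix S = [[80/113, 80/41], [160/197, 32/13]]; det S = 1873920/11865113
solve [mL_A; mL_B] = S·[w00; w01] and [mR_A; mR_B] = S·[w10; w11]:
  w00 = -1/2, w01 = 1, w10 = -1, w11 = 1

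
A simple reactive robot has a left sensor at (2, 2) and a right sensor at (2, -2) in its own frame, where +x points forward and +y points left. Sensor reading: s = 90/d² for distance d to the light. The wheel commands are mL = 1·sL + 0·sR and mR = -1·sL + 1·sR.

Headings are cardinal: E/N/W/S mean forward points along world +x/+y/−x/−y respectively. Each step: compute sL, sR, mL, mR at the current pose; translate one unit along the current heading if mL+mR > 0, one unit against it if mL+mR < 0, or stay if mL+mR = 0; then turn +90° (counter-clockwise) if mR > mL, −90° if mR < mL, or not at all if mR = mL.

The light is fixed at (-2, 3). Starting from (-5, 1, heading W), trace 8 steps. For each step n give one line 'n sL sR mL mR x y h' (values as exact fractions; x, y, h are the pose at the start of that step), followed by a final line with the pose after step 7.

0 90/41 18/5 90/41 288/205 -5 1 W
1 5/2 45/2 5/2 20 -6 1 N
2 2 90/37 2 16/37 -6 2 W
3 9/5 9 9/5 36/5 -7 2 N
4 90/53 90/53 90/53 0 -7 3 W
5 45/34 9/2 45/34 54/17 -8 3 N
6 18/13 90/73 18/13 -144/949 -8 4 W
7 1 45/17 1 28/17 -9 4 N
final -9 5 W

n=0: pose=(-5,1,W); sL=90/41, sR=18/5; mL=90/41, mR=288/205; mL+mR=18/5 → advance +1; mR−mL=-162/205 → turn -1·90°
n=1: pose=(-6,1,N); sL=5/2, sR=45/2; mL=5/2, mR=20; mL+mR=45/2 → advance +1; mR−mL=35/2 → turn +1·90°
n=2: pose=(-6,2,W); sL=2, sR=90/37; mL=2, mR=16/37; mL+mR=90/37 → advance +1; mR−mL=-58/37 → turn -1·90°
n=3: pose=(-7,2,N); sL=9/5, sR=9; mL=9/5, mR=36/5; mL+mR=9 → advance +1; mR−mL=27/5 → turn +1·90°
n=4: pose=(-7,3,W); sL=90/53, sR=90/53; mL=90/53, mR=0; mL+mR=90/53 → advance +1; mR−mL=-90/53 → turn -1·90°
n=5: pose=(-8,3,N); sL=45/34, sR=9/2; mL=45/34, mR=54/17; mL+mR=9/2 → advance +1; mR−mL=63/34 → turn +1·90°
n=6: pose=(-8,4,W); sL=18/13, sR=90/73; mL=18/13, mR=-144/949; mL+mR=90/73 → advance +1; mR−mL=-1458/949 → turn -1·90°
n=7: pose=(-9,4,N); sL=1, sR=45/17; mL=1, mR=28/17; mL+mR=45/17 → advance +1; mR−mL=11/17 → turn +1·90°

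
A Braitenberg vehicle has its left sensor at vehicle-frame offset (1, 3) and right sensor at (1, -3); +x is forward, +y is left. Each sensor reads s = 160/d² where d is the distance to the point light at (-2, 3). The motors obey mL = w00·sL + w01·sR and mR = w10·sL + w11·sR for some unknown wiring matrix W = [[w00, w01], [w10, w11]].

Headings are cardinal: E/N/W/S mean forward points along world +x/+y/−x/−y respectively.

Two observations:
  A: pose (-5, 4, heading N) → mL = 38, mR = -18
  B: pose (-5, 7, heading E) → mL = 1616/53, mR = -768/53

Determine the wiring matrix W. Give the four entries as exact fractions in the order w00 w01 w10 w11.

-1/2 1 1/2 -1/2

obs A: pose=(-5,4,N) → sL=4, sR=40, mL=38, mR=-18
obs B: pose=(-5,7,E) → sL=160/53, sR=32, mL=1616/53, mR=-768/53
sensor matrix S = [[4, 40], [160/53, 32]]; det S = 384/53
solve [mL_A; mL_B] = S·[w00; w01] and [mR_A; mR_B] = S·[w10; w11]:
  w00 = -1/2, w01 = 1, w10 = 1/2, w11 = -1/2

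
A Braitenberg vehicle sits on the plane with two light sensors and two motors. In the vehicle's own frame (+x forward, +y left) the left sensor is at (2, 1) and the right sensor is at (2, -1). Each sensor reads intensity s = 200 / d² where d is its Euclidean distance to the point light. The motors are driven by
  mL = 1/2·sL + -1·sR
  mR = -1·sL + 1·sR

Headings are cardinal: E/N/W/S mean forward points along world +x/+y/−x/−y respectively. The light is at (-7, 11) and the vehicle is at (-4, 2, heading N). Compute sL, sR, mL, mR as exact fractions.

200/53 40/13 -820/689 -480/689

left sensor world pos  = (-5, 4); dL² = 53
right sensor world pos = (-3, 4); dR² = 65
sL = 200/53 = 200/53
sR = 200/65 = 40/13
mL = 1/2·sL + -1·sR = -820/689
mR = -1·sL + 1·sR = -480/689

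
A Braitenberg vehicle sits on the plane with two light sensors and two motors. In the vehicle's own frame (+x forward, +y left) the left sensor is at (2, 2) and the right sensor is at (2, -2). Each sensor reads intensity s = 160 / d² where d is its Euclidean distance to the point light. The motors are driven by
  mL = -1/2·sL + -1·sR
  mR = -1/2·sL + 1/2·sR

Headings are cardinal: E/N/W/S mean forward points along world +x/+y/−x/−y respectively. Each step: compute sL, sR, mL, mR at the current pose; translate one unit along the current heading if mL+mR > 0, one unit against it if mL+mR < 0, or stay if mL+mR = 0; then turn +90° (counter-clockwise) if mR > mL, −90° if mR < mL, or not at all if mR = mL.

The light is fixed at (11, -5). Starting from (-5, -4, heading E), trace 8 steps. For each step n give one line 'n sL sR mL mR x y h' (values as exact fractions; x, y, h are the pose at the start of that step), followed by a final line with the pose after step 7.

0 32/41 160/197 -9712/8077 128/8077 -5 -4 E
1 16/37 80/117 -3896/4329 544/4329 -6 -4 N
2 32/73 32/73 -48/73 0 -6 -5 W
3 4/5 20/41 -182/205 -32/205 -5 -5 S
4 32/41 160/197 -9712/8077 128/8077 -5 -4 E
5 16/37 80/117 -3896/4329 544/4329 -6 -4 N
6 32/73 32/73 -48/73 0 -6 -5 W
7 4/5 20/41 -182/205 -32/205 -5 -5 S
final -5 -4 E

n=0: pose=(-5,-4,E); sL=32/41, sR=160/197; mL=-9712/8077, mR=128/8077; mL+mR=-9584/8077 → advance -1; mR−mL=240/197 → turn +1·90°
n=1: pose=(-6,-4,N); sL=16/37, sR=80/117; mL=-3896/4329, mR=544/4329; mL+mR=-3352/4329 → advance -1; mR−mL=40/39 → turn +1·90°
n=2: pose=(-6,-5,W); sL=32/73, sR=32/73; mL=-48/73, mR=0; mL+mR=-48/73 → advance -1; mR−mL=48/73 → turn +1·90°
n=3: pose=(-5,-5,S); sL=4/5, sR=20/41; mL=-182/205, mR=-32/205; mL+mR=-214/205 → advance -1; mR−mL=30/41 → turn +1·90°
n=4: pose=(-5,-4,E); sL=32/41, sR=160/197; mL=-9712/8077, mR=128/8077; mL+mR=-9584/8077 → advance -1; mR−mL=240/197 → turn +1·90°
n=5: pose=(-6,-4,N); sL=16/37, sR=80/117; mL=-3896/4329, mR=544/4329; mL+mR=-3352/4329 → advance -1; mR−mL=40/39 → turn +1·90°
n=6: pose=(-6,-5,W); sL=32/73, sR=32/73; mL=-48/73, mR=0; mL+mR=-48/73 → advance -1; mR−mL=48/73 → turn +1·90°
n=7: pose=(-5,-5,S); sL=4/5, sR=20/41; mL=-182/205, mR=-32/205; mL+mR=-214/205 → advance -1; mR−mL=30/41 → turn +1·90°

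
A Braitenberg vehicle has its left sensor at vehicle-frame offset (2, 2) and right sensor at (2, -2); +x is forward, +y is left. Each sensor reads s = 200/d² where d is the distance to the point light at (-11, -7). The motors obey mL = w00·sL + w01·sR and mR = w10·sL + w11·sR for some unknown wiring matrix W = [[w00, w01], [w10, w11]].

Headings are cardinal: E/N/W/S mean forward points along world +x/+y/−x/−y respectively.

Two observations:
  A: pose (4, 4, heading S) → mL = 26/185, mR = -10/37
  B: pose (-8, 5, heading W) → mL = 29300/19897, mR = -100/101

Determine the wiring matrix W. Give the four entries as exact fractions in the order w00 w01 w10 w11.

1 -1/2 -1/2 0

obs A: pose=(4,4,S) → sL=20/37, sR=4/5, mL=26/185, mR=-10/37
obs B: pose=(-8,5,W) → sL=200/101, sR=200/197, mL=29300/19897, mR=-100/101
sensor matrix S = [[20/37, 4/5], [200/101, 200/197]]; det S = -762240/736189
solve [mL_A; mL_B] = S·[w00; w01] and [mR_A; mR_B] = S·[w10; w11]:
  w00 = 1, w01 = -1/2, w10 = -1/2, w11 = 0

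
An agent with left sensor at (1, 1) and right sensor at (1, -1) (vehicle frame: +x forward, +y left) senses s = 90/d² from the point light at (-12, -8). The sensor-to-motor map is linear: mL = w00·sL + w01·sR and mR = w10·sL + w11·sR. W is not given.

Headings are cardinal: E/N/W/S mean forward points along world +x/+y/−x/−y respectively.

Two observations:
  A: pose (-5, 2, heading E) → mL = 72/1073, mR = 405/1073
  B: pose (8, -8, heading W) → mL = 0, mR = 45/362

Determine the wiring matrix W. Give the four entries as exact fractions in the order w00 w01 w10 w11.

-1/2 1/2 -1/2 1

obs A: pose=(-5,2,E) → sL=18/37, sR=18/29, mL=72/1073, mR=405/1073
obs B: pose=(8,-8,W) → sL=45/181, sR=45/181, mL=0, mR=45/362
sensor matrix S = [[18/37, 18/29], [45/181, 45/181]]; det S = -6480/194213
solve [mL_A; mL_B] = S·[w00; w01] and [mR_A; mR_B] = S·[w10; w11]:
  w00 = -1/2, w01 = 1/2, w10 = -1/2, w11 = 1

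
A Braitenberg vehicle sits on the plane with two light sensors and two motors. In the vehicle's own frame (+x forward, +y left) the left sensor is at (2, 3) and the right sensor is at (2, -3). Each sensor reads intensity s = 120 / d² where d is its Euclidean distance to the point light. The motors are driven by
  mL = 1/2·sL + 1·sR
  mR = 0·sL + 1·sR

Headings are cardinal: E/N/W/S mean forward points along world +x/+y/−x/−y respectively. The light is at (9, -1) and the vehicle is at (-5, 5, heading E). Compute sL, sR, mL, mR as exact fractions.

left sensor world pos  = (-3, 8); dL² = 225
right sensor world pos = (-3, 2); dR² = 153
sL = 120/225 = 8/15
sR = 120/153 = 40/51
mL = 1/2·sL + 1·sR = 268/255
mR = 0·sL + 1·sR = 40/51

8/15 40/51 268/255 40/51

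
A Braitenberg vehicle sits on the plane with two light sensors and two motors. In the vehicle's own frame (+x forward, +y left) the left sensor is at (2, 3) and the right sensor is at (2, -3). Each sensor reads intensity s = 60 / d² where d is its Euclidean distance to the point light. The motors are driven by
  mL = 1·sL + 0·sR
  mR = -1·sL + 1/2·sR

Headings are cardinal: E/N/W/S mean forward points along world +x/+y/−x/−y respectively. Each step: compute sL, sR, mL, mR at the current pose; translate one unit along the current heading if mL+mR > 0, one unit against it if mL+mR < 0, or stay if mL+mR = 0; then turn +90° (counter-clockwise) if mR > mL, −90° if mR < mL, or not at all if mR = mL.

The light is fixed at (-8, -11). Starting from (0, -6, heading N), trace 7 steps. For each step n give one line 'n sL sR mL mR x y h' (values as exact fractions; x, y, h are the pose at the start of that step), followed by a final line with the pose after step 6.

0 30/37 6/17 30/37 -399/629 0 -6 N
1 60/181 60/109 60/181 -1110/19729 0 -5 E
2 3/8 15/13 3/8 21/104 1 -5 S
3 60/53 60/113 60/53 -5190/5989 1 -6 W
4 30/37 6/17 30/37 -399/629 0 -6 N
5 60/181 60/109 60/181 -1110/19729 0 -5 E
6 3/8 15/13 3/8 21/104 1 -5 S
final 1 -6 W

n=0: pose=(0,-6,N); sL=30/37, sR=6/17; mL=30/37, mR=-399/629; mL+mR=3/17 → advance +1; mR−mL=-909/629 → turn -1·90°
n=1: pose=(0,-5,E); sL=60/181, sR=60/109; mL=60/181, mR=-1110/19729; mL+mR=30/109 → advance +1; mR−mL=-7650/19729 → turn -1·90°
n=2: pose=(1,-5,S); sL=3/8, sR=15/13; mL=3/8, mR=21/104; mL+mR=15/26 → advance +1; mR−mL=-9/52 → turn -1·90°
n=3: pose=(1,-6,W); sL=60/53, sR=60/113; mL=60/53, mR=-5190/5989; mL+mR=30/113 → advance +1; mR−mL=-11970/5989 → turn -1·90°
n=4: pose=(0,-6,N); sL=30/37, sR=6/17; mL=30/37, mR=-399/629; mL+mR=3/17 → advance +1; mR−mL=-909/629 → turn -1·90°
n=5: pose=(0,-5,E); sL=60/181, sR=60/109; mL=60/181, mR=-1110/19729; mL+mR=30/109 → advance +1; mR−mL=-7650/19729 → turn -1·90°
n=6: pose=(1,-5,S); sL=3/8, sR=15/13; mL=3/8, mR=21/104; mL+mR=15/26 → advance +1; mR−mL=-9/52 → turn -1·90°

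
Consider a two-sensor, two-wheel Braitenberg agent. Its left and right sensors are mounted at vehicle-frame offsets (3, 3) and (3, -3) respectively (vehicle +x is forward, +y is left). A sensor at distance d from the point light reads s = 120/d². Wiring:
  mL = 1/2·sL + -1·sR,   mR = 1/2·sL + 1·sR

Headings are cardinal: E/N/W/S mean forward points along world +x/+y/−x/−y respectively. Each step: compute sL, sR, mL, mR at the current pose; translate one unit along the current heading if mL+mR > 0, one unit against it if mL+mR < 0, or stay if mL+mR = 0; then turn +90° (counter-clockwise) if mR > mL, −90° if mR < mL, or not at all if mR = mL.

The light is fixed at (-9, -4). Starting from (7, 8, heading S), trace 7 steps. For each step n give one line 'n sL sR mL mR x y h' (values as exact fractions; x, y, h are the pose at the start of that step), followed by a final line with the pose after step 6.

0 60/221 12/25 -1902/5525 3402/5525 7 8 S
1 120/557 24/85 -8268/47345 18468/47345 7 7 E
2 15/49 30/149 -705/14602 5175/14602 8 7 N
3 120/277 120/421 -7980/116617 58500/116617 8 8 W
4 60/221 12/25 -1902/5525 3402/5525 7 8 S
5 120/557 24/85 -8268/47345 18468/47345 7 7 E
6 15/49 30/149 -705/14602 5175/14602 8 7 N
final 8 8 W

n=0: pose=(7,8,S); sL=60/221, sR=12/25; mL=-1902/5525, mR=3402/5525; mL+mR=60/221 → advance +1; mR−mL=24/25 → turn +1·90°
n=1: pose=(7,7,E); sL=120/557, sR=24/85; mL=-8268/47345, mR=18468/47345; mL+mR=120/557 → advance +1; mR−mL=48/85 → turn +1·90°
n=2: pose=(8,7,N); sL=15/49, sR=30/149; mL=-705/14602, mR=5175/14602; mL+mR=15/49 → advance +1; mR−mL=60/149 → turn +1·90°
n=3: pose=(8,8,W); sL=120/277, sR=120/421; mL=-7980/116617, mR=58500/116617; mL+mR=120/277 → advance +1; mR−mL=240/421 → turn +1·90°
n=4: pose=(7,8,S); sL=60/221, sR=12/25; mL=-1902/5525, mR=3402/5525; mL+mR=60/221 → advance +1; mR−mL=24/25 → turn +1·90°
n=5: pose=(7,7,E); sL=120/557, sR=24/85; mL=-8268/47345, mR=18468/47345; mL+mR=120/557 → advance +1; mR−mL=48/85 → turn +1·90°
n=6: pose=(8,7,N); sL=15/49, sR=30/149; mL=-705/14602, mR=5175/14602; mL+mR=15/49 → advance +1; mR−mL=60/149 → turn +1·90°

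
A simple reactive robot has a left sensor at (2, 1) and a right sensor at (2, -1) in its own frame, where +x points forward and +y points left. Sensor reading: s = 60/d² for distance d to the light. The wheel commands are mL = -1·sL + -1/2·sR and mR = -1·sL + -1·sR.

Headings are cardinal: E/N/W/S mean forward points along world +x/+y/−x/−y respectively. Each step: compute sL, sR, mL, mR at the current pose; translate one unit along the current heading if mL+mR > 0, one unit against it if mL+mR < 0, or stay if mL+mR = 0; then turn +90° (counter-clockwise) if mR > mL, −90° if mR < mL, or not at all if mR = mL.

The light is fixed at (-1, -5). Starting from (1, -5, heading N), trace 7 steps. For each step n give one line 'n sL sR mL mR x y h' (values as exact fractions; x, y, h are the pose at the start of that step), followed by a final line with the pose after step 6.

n=0: pose=(1,-5,N); sL=12, sR=60/13; mL=-186/13, mR=-216/13; mL+mR=-402/13 → advance -1; mR−mL=-30/13 → turn -1·90°
n=1: pose=(1,-6,E); sL=15/4, sR=3; mL=-21/4, mR=-27/4; mL+mR=-12 → advance -1; mR−mL=-3/2 → turn -1·90°
n=2: pose=(0,-6,S); sL=60/13, sR=20/3; mL=-310/39, mR=-440/39; mL+mR=-250/13 → advance -1; mR−mL=-10/3 → turn -1·90°
n=3: pose=(0,-5,W); sL=30, sR=30; mL=-45, mR=-60; mL+mR=-105 → advance -1; mR−mL=-15 → turn -1·90°
n=4: pose=(1,-5,N); sL=12, sR=60/13; mL=-186/13, mR=-216/13; mL+mR=-402/13 → advance -1; mR−mL=-30/13 → turn -1·90°
n=5: pose=(1,-6,E); sL=15/4, sR=3; mL=-21/4, mR=-27/4; mL+mR=-12 → advance -1; mR−mL=-3/2 → turn -1·90°
n=6: pose=(0,-6,S); sL=60/13, sR=20/3; mL=-310/39, mR=-440/39; mL+mR=-250/13 → advance -1; mR−mL=-10/3 → turn -1·90°

0 12 60/13 -186/13 -216/13 1 -5 N
1 15/4 3 -21/4 -27/4 1 -6 E
2 60/13 20/3 -310/39 -440/39 0 -6 S
3 30 30 -45 -60 0 -5 W
4 12 60/13 -186/13 -216/13 1 -5 N
5 15/4 3 -21/4 -27/4 1 -6 E
6 60/13 20/3 -310/39 -440/39 0 -6 S
final 0 -5 W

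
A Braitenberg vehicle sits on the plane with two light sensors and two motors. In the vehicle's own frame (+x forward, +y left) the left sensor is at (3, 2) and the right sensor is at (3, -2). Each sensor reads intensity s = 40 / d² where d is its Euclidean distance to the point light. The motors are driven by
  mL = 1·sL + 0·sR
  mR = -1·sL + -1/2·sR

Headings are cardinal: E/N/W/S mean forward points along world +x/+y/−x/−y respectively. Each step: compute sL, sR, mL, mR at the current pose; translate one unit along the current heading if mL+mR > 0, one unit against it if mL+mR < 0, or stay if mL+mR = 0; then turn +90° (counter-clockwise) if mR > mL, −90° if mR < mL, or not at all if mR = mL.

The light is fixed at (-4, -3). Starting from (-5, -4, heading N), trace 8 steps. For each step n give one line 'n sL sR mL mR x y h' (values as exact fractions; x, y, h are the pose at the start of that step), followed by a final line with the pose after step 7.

0 40/13 8 40/13 -92/13 -5 -4 N
1 10 2 10 -11 -5 -5 E
2 8/5 40/41 8/5 -428/205 -6 -5 S
3 20/17 20/13 20/17 -430/221 -6 -4 W
4 40/13 8 40/13 -92/13 -5 -4 N
5 10 2 10 -11 -5 -5 E
6 8/5 40/41 8/5 -428/205 -6 -5 S
7 20/17 20/13 20/17 -430/221 -6 -4 W
final -5 -4 N

n=0: pose=(-5,-4,N); sL=40/13, sR=8; mL=40/13, mR=-92/13; mL+mR=-4 → advance -1; mR−mL=-132/13 → turn -1·90°
n=1: pose=(-5,-5,E); sL=10, sR=2; mL=10, mR=-11; mL+mR=-1 → advance -1; mR−mL=-21 → turn -1·90°
n=2: pose=(-6,-5,S); sL=8/5, sR=40/41; mL=8/5, mR=-428/205; mL+mR=-20/41 → advance -1; mR−mL=-756/205 → turn -1·90°
n=3: pose=(-6,-4,W); sL=20/17, sR=20/13; mL=20/17, mR=-430/221; mL+mR=-10/13 → advance -1; mR−mL=-690/221 → turn -1·90°
n=4: pose=(-5,-4,N); sL=40/13, sR=8; mL=40/13, mR=-92/13; mL+mR=-4 → advance -1; mR−mL=-132/13 → turn -1·90°
n=5: pose=(-5,-5,E); sL=10, sR=2; mL=10, mR=-11; mL+mR=-1 → advance -1; mR−mL=-21 → turn -1·90°
n=6: pose=(-6,-5,S); sL=8/5, sR=40/41; mL=8/5, mR=-428/205; mL+mR=-20/41 → advance -1; mR−mL=-756/205 → turn -1·90°
n=7: pose=(-6,-4,W); sL=20/17, sR=20/13; mL=20/17, mR=-430/221; mL+mR=-10/13 → advance -1; mR−mL=-690/221 → turn -1·90°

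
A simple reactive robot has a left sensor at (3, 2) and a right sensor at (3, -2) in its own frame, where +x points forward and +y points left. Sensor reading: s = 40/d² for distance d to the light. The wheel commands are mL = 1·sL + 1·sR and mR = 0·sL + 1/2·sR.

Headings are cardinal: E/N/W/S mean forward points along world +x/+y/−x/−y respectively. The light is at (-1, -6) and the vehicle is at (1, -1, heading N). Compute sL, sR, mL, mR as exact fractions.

left sensor world pos  = (-1, 2); dL² = 64
right sensor world pos = (3, 2); dR² = 80
sL = 40/64 = 5/8
sR = 40/80 = 1/2
mL = 1·sL + 1·sR = 9/8
mR = 0·sL + 1/2·sR = 1/4

5/8 1/2 9/8 1/4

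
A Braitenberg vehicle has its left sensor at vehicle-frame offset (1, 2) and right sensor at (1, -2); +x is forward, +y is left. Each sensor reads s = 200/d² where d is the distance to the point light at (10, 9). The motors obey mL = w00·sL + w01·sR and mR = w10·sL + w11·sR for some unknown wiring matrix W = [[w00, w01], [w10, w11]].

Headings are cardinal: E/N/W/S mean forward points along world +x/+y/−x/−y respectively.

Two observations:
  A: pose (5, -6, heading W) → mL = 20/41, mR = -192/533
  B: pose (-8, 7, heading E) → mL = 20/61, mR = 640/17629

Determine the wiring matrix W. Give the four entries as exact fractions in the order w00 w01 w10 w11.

obs A: pose=(5,-6,W) → sL=8/13, sR=40/41, mL=20/41, mR=-192/533
obs B: pose=(-8,7,E) → sL=200/289, sR=40/61, mL=20/61, mR=640/17629
sensor matrix S = [[8/13, 40/41], [200/289, 40/61]]; det S = -2552320/9396257
solve [mL_A; mL_B] = S·[w00; w01] and [mR_A; mR_B] = S·[w10; w11]:
  w00 = 0, w01 = 1/2, w10 = 1, w11 = -1

0 1/2 1 -1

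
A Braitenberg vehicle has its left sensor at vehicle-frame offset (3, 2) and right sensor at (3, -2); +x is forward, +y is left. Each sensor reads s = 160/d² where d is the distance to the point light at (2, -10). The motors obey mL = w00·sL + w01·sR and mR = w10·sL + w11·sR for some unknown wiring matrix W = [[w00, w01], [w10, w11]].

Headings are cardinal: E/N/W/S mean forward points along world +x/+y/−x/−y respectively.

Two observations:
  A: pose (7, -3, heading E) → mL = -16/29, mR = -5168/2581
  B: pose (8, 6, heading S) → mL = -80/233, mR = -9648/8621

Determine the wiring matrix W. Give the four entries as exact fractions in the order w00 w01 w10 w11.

obs A: pose=(7,-3,E) → sL=32/29, sR=160/89, mL=-16/29, mR=-5168/2581
obs B: pose=(8,6,S) → sL=160/233, sR=32/37, mL=-80/233, mR=-9648/8621
sensor matrix S = [[32/29, 160/89], [160/233, 32/37]]; det S = -6234112/22250801
solve [mL_A; mL_B] = S·[w00; w01] and [mR_A; mR_B] = S·[w10; w11]:
  w00 = -1/2, w01 = 0, w10 = -1, w11 = -1/2

-1/2 0 -1 -1/2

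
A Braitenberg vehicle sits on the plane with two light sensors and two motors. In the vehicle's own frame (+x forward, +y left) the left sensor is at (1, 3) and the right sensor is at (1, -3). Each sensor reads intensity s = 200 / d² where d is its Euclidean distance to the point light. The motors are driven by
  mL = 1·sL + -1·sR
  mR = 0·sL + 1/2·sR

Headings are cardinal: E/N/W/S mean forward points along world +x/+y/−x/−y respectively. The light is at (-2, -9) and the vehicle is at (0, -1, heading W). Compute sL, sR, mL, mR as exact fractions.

left sensor world pos  = (-1, -4); dL² = 26
right sensor world pos = (-1, 2); dR² = 122
sL = 200/26 = 100/13
sR = 200/122 = 100/61
mL = 1·sL + -1·sR = 4800/793
mR = 0·sL + 1/2·sR = 50/61

100/13 100/61 4800/793 50/61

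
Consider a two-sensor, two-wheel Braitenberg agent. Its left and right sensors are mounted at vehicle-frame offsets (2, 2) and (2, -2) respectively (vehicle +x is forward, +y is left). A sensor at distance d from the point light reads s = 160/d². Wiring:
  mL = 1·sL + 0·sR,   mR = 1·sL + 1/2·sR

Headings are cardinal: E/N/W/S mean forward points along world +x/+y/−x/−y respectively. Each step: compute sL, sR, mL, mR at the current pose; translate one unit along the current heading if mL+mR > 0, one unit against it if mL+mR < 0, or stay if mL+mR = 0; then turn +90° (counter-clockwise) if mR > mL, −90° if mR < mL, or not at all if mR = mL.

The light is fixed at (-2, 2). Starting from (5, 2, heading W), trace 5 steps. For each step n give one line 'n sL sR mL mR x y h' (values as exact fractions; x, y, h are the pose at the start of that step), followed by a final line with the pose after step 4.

0 160/29 160/29 160/29 240/29 5 2 W
1 40/17 8 40/17 108/17 4 2 S
2 32/13 160/73 32/13 3376/949 4 1 E
3 80/13 80/41 80/13 3800/533 5 1 N
4 160/29 160/29 160/29 240/29 5 2 W
final 4 2 S

n=0: pose=(5,2,W); sL=160/29, sR=160/29; mL=160/29, mR=240/29; mL+mR=400/29 → advance +1; mR−mL=80/29 → turn +1·90°
n=1: pose=(4,2,S); sL=40/17, sR=8; mL=40/17, mR=108/17; mL+mR=148/17 → advance +1; mR−mL=4 → turn +1·90°
n=2: pose=(4,1,E); sL=32/13, sR=160/73; mL=32/13, mR=3376/949; mL+mR=5712/949 → advance +1; mR−mL=80/73 → turn +1·90°
n=3: pose=(5,1,N); sL=80/13, sR=80/41; mL=80/13, mR=3800/533; mL+mR=7080/533 → advance +1; mR−mL=40/41 → turn +1·90°
n=4: pose=(5,2,W); sL=160/29, sR=160/29; mL=160/29, mR=240/29; mL+mR=400/29 → advance +1; mR−mL=80/29 → turn +1·90°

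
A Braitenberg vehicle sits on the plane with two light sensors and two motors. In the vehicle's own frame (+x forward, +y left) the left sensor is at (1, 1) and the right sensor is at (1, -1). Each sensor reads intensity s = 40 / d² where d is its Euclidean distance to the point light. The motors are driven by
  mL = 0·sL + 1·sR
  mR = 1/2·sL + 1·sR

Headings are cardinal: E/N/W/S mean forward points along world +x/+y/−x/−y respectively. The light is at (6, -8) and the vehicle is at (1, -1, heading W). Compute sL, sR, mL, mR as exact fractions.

left sensor world pos  = (0, -2); dL² = 72
right sensor world pos = (0, 0); dR² = 100
sL = 40/72 = 5/9
sR = 40/100 = 2/5
mL = 0·sL + 1·sR = 2/5
mR = 1/2·sL + 1·sR = 61/90

5/9 2/5 2/5 61/90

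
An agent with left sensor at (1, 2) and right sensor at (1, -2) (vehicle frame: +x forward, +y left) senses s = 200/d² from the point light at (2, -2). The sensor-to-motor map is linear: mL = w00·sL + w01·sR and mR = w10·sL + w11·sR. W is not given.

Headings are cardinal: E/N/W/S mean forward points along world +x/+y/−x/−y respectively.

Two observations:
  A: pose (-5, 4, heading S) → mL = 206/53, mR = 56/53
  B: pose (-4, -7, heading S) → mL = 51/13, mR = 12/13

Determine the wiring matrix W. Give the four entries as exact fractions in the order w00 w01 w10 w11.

obs A: pose=(-5,4,S) → sL=4, sR=100/53, mL=206/53, mR=56/53
obs B: pose=(-4,-7,S) → sL=50/13, sR=2, mL=51/13, mR=12/13
sensor matrix S = [[4, 100/53], [50/13, 2]]; det S = 512/689
solve [mL_A; mL_B] = S·[w00; w01] and [mR_A; mR_B] = S·[w10; w11]:
  w00 = 1/2, w01 = 1, w10 = 1/2, w11 = -1/2

1/2 1 1/2 -1/2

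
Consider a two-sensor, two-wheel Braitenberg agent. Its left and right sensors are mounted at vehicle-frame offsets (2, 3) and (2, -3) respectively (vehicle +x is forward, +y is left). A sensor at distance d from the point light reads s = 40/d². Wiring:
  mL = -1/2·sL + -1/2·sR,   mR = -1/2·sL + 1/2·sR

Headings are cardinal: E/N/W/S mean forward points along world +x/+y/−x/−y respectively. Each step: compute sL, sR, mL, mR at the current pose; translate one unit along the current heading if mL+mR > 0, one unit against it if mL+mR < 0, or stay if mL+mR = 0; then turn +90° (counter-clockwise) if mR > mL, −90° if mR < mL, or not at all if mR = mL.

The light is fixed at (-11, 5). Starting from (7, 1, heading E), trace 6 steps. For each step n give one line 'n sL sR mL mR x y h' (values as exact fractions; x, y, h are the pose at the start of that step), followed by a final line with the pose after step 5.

0 40/401 40/449 -17000/180049 -960/180049 7 1 E
1 1/5 10/101 -151/1010 -51/1010 6 1 N
2 40/289 40/229 -10360/66181 1200/66181 6 0 W
3 4/49 20/137 -764/6713 216/6713 7 0 S
4 40/401 40/449 -17000/180049 -960/180049 7 1 E
5 1/5 10/101 -151/1010 -51/1010 6 1 N
final 6 0 W

n=0: pose=(7,1,E); sL=40/401, sR=40/449; mL=-17000/180049, mR=-960/180049; mL+mR=-40/401 → advance -1; mR−mL=40/449 → turn +1·90°
n=1: pose=(6,1,N); sL=1/5, sR=10/101; mL=-151/1010, mR=-51/1010; mL+mR=-1/5 → advance -1; mR−mL=10/101 → turn +1·90°
n=2: pose=(6,0,W); sL=40/289, sR=40/229; mL=-10360/66181, mR=1200/66181; mL+mR=-40/289 → advance -1; mR−mL=40/229 → turn +1·90°
n=3: pose=(7,0,S); sL=4/49, sR=20/137; mL=-764/6713, mR=216/6713; mL+mR=-4/49 → advance -1; mR−mL=20/137 → turn +1·90°
n=4: pose=(7,1,E); sL=40/401, sR=40/449; mL=-17000/180049, mR=-960/180049; mL+mR=-40/401 → advance -1; mR−mL=40/449 → turn +1·90°
n=5: pose=(6,1,N); sL=1/5, sR=10/101; mL=-151/1010, mR=-51/1010; mL+mR=-1/5 → advance -1; mR−mL=10/101 → turn +1·90°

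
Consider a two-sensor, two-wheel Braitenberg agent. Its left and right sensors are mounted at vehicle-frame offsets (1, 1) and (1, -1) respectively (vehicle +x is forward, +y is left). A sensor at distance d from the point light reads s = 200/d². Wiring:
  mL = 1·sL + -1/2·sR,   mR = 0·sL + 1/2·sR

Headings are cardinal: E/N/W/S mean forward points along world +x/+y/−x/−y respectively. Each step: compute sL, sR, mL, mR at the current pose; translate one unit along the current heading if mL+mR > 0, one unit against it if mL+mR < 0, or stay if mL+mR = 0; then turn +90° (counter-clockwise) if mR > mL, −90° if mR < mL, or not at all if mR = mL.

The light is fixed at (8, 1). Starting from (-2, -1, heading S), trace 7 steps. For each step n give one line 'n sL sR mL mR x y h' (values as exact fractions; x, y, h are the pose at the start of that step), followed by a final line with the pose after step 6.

0 20/9 20/13 170/117 10/13 -2 -1 S
1 200/137 8/5 452/685 4/5 -2 -2 W
2 50/29 5/4 255/232 5/8 -3 -2 S
3 200/169 200/153 13700/25857 100/153 -3 -3 W
4 100/73 100/97 6050/7081 50/97 -4 -3 S
5 40/41 40/37 660/1517 20/37 -4 -4 W
6 10/9 25/29 355/522 25/58 -5 -4 S
final -5 -5 W

n=0: pose=(-2,-1,S); sL=20/9, sR=20/13; mL=170/117, mR=10/13; mL+mR=20/9 → advance +1; mR−mL=-80/117 → turn -1·90°
n=1: pose=(-2,-2,W); sL=200/137, sR=8/5; mL=452/685, mR=4/5; mL+mR=200/137 → advance +1; mR−mL=96/685 → turn +1·90°
n=2: pose=(-3,-2,S); sL=50/29, sR=5/4; mL=255/232, mR=5/8; mL+mR=50/29 → advance +1; mR−mL=-55/116 → turn -1·90°
n=3: pose=(-3,-3,W); sL=200/169, sR=200/153; mL=13700/25857, mR=100/153; mL+mR=200/169 → advance +1; mR−mL=3200/25857 → turn +1·90°
n=4: pose=(-4,-3,S); sL=100/73, sR=100/97; mL=6050/7081, mR=50/97; mL+mR=100/73 → advance +1; mR−mL=-2400/7081 → turn -1·90°
n=5: pose=(-4,-4,W); sL=40/41, sR=40/37; mL=660/1517, mR=20/37; mL+mR=40/41 → advance +1; mR−mL=160/1517 → turn +1·90°
n=6: pose=(-5,-4,S); sL=10/9, sR=25/29; mL=355/522, mR=25/58; mL+mR=10/9 → advance +1; mR−mL=-65/261 → turn -1·90°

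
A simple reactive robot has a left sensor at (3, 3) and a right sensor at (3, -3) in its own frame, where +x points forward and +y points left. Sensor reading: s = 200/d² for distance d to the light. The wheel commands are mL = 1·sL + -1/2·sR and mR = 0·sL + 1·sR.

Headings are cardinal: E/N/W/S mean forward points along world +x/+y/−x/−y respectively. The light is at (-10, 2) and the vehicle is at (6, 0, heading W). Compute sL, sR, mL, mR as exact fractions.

100/97 20/17 730/1649 20/17

left sensor world pos  = (3, -3); dL² = 194
right sensor world pos = (3, 3); dR² = 170
sL = 200/194 = 100/97
sR = 200/170 = 20/17
mL = 1·sL + -1/2·sR = 730/1649
mR = 0·sL + 1·sR = 20/17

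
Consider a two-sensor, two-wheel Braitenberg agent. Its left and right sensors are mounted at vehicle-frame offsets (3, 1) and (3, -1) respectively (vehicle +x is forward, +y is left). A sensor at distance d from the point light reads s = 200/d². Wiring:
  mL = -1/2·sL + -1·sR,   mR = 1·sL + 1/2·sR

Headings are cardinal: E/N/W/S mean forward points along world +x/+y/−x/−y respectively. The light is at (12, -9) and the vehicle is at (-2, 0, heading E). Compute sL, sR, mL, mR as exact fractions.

200/221 40/37 -12540/8177 11820/8177

left sensor world pos  = (1, 1); dL² = 221
right sensor world pos = (1, -1); dR² = 185
sL = 200/221 = 200/221
sR = 200/185 = 40/37
mL = -1/2·sL + -1·sR = -12540/8177
mR = 1·sL + 1/2·sR = 11820/8177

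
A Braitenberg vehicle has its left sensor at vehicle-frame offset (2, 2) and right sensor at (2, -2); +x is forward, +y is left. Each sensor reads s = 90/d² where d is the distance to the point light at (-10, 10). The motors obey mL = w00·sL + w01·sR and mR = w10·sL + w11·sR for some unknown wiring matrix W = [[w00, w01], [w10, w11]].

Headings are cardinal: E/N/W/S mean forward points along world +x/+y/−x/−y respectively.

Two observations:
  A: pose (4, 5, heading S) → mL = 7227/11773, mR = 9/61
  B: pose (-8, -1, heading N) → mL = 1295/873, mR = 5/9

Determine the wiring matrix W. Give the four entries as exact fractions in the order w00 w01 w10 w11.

obs A: pose=(4,5,S) → sL=18/61, sR=90/193, mL=7227/11773, mR=9/61
obs B: pose=(-8,-1,N) → sL=10/9, sR=90/97, mL=1295/873, mR=5/9
sensor matrix S = [[18/61, 90/193], [10/9, 90/97]]; det S = -279040/1141981
solve [mL_A; mL_B] = S·[w00; w01] and [mR_A; mR_B] = S·[w10; w11]:
  w00 = 1/2, w01 = 1, w10 = 1/2, w11 = 0

1/2 1 1/2 0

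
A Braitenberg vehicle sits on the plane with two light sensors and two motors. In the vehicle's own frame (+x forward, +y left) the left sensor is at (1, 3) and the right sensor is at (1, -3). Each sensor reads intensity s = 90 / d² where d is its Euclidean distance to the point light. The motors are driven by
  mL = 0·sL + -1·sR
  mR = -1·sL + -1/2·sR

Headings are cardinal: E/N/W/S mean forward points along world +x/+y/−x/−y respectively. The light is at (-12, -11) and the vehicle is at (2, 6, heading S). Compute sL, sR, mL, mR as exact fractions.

18/109 90/377 -90/377 -11691/41093

left sensor world pos  = (5, 5); dL² = 545
right sensor world pos = (-1, 5); dR² = 377
sL = 90/545 = 18/109
sR = 90/377 = 90/377
mL = 0·sL + -1·sR = -90/377
mR = -1·sL + -1/2·sR = -11691/41093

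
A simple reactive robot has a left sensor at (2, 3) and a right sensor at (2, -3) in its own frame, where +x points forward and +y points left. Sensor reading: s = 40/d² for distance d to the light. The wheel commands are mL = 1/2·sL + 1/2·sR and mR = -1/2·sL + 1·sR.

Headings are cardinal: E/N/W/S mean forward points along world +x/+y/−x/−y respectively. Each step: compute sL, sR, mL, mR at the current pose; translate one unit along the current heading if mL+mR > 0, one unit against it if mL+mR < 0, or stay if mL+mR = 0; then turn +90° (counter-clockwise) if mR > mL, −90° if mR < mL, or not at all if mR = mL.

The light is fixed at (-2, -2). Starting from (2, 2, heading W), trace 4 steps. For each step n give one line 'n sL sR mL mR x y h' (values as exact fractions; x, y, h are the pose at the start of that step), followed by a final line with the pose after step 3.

n=0: pose=(2,2,W); sL=8, sR=40/53; mL=232/53, mR=-172/53; mL+mR=60/53 → advance +1; mR−mL=-404/53 → turn -1·90°
n=1: pose=(1,2,N); sL=10/9, sR=5/9; mL=5/6, mR=0; mL+mR=5/6 → advance +1; mR−mL=-5/6 → turn -1·90°
n=2: pose=(1,3,E); sL=40/89, sR=40/29; mL=2360/2581, mR=2980/2581; mL+mR=60/29 → advance +1; mR−mL=620/2581 → turn +1·90°
n=3: pose=(2,3,N); sL=4/5, sR=20/49; mL=148/245, mR=2/245; mL+mR=30/49 → advance +1; mR−mL=-146/245 → turn -1·90°

0 8 40/53 232/53 -172/53 2 2 W
1 10/9 5/9 5/6 0 1 2 N
2 40/89 40/29 2360/2581 2980/2581 1 3 E
3 4/5 20/49 148/245 2/245 2 3 N
final 2 4 E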